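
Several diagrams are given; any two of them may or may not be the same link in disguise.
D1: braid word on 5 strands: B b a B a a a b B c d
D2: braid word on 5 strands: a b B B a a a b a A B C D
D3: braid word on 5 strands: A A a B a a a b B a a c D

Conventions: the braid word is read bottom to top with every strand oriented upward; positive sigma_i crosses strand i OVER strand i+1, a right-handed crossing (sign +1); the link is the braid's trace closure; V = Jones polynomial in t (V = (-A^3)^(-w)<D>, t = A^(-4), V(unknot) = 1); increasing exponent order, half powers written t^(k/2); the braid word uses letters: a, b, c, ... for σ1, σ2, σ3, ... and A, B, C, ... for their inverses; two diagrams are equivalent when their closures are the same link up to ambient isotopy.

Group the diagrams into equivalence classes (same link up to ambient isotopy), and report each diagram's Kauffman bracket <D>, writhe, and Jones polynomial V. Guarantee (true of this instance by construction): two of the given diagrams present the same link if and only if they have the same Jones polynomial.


classes: {D1, D2, D3}
V(D1) = -t^(3/2) - t^(7/2) + t^(9/2) - t^(11/2)  [11 crossings, <D> = A^-7 - A^-3 + A + A^9, w = +5]
D2 (bracket A^-19 - A^-15 + A^-11 + A^-3; 13 crossings at w = +1): V = -t^(3/2) - t^(7/2) + t^(9/2) - t^(11/2)
V(D3) = -t^(3/2) - t^(7/2) + t^(9/2) - t^(11/2)  [13 crossings, <D> = A^-13 - A^-9 + A^-5 + A^3, w = +3]
note: one V(t) for all 3 diagrams — one class (guaranteed)


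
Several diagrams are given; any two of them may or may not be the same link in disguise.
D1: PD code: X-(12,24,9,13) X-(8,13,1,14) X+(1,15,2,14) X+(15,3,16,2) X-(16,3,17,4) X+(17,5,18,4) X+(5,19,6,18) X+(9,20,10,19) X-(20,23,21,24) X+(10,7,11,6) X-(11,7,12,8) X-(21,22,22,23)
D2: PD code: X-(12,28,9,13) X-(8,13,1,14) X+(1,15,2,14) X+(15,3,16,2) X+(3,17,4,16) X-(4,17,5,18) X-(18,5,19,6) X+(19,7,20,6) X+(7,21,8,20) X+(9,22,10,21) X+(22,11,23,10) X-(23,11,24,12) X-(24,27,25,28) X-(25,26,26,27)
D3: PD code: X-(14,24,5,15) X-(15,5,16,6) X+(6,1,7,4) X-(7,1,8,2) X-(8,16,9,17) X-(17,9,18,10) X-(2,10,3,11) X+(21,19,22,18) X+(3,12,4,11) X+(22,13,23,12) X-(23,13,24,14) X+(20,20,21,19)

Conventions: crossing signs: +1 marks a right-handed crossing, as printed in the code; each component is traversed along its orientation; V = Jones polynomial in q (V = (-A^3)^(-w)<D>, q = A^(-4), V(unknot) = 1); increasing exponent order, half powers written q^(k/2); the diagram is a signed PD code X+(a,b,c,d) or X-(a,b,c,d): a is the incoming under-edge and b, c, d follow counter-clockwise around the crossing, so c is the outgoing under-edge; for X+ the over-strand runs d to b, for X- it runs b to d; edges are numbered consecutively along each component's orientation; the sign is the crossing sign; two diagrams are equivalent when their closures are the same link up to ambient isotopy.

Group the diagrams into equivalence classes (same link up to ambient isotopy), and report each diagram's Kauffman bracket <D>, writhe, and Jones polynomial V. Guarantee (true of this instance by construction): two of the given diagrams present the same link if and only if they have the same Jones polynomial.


grouping into links: {D1, D2} | {D3}
V(D1) = 1 + q + q^2 + q^3  (w 0, c 12, <D> = A^-12 + A^-8 + A^-4 + 1)
D2 (bracket A^-12 + A^-8 + A^-4 + 1; 14 crossings at w = 0): V = 1 + q + q^2 + q^3
D3 (bracket A^-2 + A^2 + A^6 + A^18; 12 crossings at w = -2): V = q^-6 + q^-3 + q^-2 + q^-1
why: V(q) takes 2 values over 3 diagrams, fixing the grouping


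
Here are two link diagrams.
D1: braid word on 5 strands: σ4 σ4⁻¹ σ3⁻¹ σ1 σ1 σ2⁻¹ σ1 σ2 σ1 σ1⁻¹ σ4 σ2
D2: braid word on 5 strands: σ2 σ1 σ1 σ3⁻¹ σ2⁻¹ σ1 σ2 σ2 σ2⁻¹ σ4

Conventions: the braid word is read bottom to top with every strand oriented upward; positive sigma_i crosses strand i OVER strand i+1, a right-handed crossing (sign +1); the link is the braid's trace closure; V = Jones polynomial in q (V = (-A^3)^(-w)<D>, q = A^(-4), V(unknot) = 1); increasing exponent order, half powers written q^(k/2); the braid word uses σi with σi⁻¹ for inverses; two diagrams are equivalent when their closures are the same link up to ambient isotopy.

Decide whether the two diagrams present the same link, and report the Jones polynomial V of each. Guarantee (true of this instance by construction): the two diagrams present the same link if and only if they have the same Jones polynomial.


same link: yes
V(D1) = q - q^2 + 2q^3 - q^4 + q^5 - q^6  [12 crossings, <D> = -A^-12 + A^-8 - A^-4 + 2 - A^4 + A^8, w = +4]
V(D2) = q - q^2 + 2q^3 - q^4 + q^5 - q^6  (w +4, c 10, <D> = -A^-12 + A^-8 - A^-4 + 2 - A^4 + A^8)
note: all 2 diagrams share one V(q), hence one class


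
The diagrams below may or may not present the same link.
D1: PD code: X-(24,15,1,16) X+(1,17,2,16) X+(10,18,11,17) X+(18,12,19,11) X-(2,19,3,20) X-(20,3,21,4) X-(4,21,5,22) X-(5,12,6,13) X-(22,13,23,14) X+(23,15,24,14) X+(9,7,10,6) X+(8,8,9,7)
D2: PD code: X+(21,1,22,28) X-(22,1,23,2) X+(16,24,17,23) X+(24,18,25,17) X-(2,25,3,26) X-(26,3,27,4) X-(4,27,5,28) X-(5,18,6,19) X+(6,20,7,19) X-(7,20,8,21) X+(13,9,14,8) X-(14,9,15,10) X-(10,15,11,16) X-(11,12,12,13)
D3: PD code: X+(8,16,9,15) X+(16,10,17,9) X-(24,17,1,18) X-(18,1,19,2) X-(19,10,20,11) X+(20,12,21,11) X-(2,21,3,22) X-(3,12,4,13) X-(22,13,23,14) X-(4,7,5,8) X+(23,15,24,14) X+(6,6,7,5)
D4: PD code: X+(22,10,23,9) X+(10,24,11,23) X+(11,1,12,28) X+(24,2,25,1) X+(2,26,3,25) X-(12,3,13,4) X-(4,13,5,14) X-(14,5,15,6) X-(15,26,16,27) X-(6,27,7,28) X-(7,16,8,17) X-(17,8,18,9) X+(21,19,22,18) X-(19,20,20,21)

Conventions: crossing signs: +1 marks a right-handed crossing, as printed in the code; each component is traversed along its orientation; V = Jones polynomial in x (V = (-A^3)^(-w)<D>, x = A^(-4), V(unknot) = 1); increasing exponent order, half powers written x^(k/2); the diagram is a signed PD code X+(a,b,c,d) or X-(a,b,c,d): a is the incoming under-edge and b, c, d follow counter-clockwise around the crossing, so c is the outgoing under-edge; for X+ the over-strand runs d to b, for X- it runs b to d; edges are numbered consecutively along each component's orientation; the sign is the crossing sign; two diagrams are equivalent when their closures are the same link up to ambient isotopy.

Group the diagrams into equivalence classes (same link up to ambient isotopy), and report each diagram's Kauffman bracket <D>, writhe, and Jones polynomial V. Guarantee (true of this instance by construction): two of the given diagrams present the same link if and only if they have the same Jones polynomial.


equivalence classes: {D1, D2, D3, D4}
D1 (bracket A^4 + A^12 - A^16; 12 crossings at w = 0): V = -x^-4 + x^-3 + x^-1
V(D2) = -x^-4 + x^-3 + x^-1  (w -4, c 14, <D> = A^-8 + 1 - A^4)
D3 (bracket A^-2 + A^6 - A^10; 12 crossings at w = -2): V = -x^-4 + x^-3 + x^-1
V(D4) = -x^-4 + x^-3 + x^-1  (w -2, c 14, <D> = A^-2 + A^6 - A^10)
key observation: all 4 diagrams share one V(x), hence one class


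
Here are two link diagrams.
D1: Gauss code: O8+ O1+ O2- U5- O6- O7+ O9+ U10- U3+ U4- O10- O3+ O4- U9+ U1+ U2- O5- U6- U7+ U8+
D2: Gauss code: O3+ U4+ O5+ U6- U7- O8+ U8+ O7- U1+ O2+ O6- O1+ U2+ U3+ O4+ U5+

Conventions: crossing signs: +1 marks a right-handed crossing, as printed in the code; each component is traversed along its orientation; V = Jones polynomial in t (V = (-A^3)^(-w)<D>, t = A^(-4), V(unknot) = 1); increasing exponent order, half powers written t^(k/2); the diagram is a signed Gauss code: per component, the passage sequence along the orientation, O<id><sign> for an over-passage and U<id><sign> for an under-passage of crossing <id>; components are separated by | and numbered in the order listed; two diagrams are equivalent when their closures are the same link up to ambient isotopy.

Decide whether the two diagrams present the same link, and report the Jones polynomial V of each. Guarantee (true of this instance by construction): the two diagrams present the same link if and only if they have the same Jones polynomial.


equivalent: no
D1 (bracket 1; 10 crossings at w = 0): V = 1
V(D2) = t + t^3 - t^4  [8 crossings, <D> = -A^-4 + 1 + A^8, w = +4]
observation: 2 classes among 2 diagrams; unequal V(t) rules out equality


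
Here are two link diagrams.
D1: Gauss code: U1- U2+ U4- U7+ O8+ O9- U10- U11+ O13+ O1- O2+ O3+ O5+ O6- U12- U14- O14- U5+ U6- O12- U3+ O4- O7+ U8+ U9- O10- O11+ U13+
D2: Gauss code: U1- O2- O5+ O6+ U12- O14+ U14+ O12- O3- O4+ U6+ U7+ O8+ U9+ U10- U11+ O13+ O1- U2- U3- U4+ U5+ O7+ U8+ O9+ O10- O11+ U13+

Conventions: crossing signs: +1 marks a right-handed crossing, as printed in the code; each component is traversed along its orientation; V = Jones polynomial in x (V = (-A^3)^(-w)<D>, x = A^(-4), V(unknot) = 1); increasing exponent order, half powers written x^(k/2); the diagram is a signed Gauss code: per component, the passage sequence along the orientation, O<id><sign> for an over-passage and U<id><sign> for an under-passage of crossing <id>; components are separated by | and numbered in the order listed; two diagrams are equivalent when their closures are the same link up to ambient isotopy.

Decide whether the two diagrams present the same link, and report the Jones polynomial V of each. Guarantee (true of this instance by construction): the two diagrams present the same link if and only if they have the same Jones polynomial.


equivalent: no
V(D1) = 1  (w 0, c 14, <D> = 1)
V(D2) = x + x^3 - x^4  (w +4, c 14, <D> = -A^-4 + 1 + A^8)
why: 2 classes among 2 diagrams; unequal V(x) rules out equality


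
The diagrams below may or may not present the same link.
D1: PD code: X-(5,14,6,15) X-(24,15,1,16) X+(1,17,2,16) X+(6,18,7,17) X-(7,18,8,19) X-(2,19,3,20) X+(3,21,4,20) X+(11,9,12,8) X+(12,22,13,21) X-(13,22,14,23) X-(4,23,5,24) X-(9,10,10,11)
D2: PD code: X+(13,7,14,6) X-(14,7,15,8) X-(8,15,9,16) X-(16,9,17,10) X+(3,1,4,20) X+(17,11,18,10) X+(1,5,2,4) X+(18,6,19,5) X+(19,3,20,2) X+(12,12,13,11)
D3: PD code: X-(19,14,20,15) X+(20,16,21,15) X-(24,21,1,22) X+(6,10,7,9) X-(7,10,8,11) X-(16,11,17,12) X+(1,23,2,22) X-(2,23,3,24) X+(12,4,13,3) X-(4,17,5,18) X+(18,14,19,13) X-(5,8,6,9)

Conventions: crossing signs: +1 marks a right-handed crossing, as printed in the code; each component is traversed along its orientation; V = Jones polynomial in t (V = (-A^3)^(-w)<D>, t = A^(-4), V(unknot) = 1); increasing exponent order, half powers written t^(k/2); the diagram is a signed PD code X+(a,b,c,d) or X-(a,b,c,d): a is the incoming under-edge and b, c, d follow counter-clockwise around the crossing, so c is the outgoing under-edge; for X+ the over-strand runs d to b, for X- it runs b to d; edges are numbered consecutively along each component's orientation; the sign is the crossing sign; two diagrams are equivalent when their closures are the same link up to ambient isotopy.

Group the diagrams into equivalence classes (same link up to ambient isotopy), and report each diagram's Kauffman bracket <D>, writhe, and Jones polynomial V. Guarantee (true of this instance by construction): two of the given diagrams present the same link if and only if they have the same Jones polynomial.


classes: {D1} | {D2} | {D3}
V(D1) = 1  [12 crossings, <D> = A^-6, w = -2]
V(D2) = t + t^3 - t^4  (w +4, c 10, <D> = -A^-4 + 1 + A^8)
V(D3) = t^-2 - t^-1 + 1 - t + t^2  (w -2, c 12, <D> = A^-14 - A^-10 + A^-6 - A^-2 + A^2)
insight: 3 values of V(t) split the 3 diagrams


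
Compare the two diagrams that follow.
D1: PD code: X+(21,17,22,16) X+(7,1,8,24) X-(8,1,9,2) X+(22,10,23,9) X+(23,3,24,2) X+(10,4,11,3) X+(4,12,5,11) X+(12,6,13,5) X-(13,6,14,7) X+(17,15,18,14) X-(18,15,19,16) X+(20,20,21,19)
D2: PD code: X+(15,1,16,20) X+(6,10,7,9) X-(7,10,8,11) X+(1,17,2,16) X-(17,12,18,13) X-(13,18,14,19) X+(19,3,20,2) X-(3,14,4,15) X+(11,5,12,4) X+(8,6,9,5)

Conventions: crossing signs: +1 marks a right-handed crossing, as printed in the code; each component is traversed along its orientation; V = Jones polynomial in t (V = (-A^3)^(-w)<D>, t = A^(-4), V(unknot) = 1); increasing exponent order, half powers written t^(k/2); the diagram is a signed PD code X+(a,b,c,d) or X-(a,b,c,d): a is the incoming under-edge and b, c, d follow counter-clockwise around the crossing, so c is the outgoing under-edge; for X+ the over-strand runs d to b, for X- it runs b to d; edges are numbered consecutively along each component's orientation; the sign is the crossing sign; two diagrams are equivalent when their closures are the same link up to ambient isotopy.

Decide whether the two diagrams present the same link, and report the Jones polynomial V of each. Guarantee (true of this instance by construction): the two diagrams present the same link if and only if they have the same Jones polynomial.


equivalent: no
V(D1) = t + t^3 - t^4  (w +6, c 12, <D> = -A^2 + A^6 + A^14)
V(D2) = -t^-3 + 2t^-2 - 2t^-1 + 3 - 2t + 2t^2 - t^3  (w +2, c 10, <D> = -A^-6 + 2A^-2 - 2A^2 + 3A^6 - 2A^10 + 2A^14 - A^18)
why: 2 classes among 2 diagrams; unequal V(t) rules out equality


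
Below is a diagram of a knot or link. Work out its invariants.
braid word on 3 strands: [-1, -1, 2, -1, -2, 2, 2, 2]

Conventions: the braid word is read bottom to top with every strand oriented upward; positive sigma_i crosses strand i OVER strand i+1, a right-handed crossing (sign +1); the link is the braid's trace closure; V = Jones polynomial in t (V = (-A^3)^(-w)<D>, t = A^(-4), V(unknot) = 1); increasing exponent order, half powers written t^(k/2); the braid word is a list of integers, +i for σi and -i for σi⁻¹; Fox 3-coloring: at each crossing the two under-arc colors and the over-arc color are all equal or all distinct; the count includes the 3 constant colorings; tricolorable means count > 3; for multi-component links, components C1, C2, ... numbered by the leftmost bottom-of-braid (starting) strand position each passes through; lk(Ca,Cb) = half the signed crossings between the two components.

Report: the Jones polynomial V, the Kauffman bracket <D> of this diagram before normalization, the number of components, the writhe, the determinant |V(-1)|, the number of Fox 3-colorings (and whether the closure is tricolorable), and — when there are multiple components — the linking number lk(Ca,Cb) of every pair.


V = -t^-3 + 2t^-2 - 2t^-1 + 3 - 2t + 2t^2 - t^3
<D> = -A^-12 + 2A^-8 - 2A^-4 + 3 - 2A^4 + 2A^8 - A^12 (w = 0)
1 component over 8 crossings, w = 0
3 Fox colorings among 3^8, |V(-1)| = 13: not tricolorable
why: det 13 = |V(-1)|; not divisible by 3, so not tricolorable


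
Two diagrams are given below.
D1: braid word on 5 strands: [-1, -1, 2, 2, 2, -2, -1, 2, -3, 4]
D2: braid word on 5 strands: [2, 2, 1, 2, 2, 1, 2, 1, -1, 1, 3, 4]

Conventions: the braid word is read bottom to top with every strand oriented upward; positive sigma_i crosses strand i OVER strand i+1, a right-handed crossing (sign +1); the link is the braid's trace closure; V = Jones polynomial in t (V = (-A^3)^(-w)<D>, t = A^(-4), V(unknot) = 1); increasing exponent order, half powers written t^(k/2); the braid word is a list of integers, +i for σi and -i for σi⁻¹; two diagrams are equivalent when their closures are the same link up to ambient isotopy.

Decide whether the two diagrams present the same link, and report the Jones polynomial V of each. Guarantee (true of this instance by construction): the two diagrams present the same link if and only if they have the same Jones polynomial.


equivalent: no
D1 (bracket -A^-12 + 2A^-8 - 2A^-4 + 3 - 2A^4 + 2A^8 - A^12; 10 crossings at w = 0): V = -t^-3 + 2t^-2 - 2t^-1 + 3 - 2t + 2t^2 - t^3
V(D2) = t^3 + t^5 - t^8  [12 crossings, <D> = -A^-2 + A^10 + A^18, w = +10]
observation: V(t) takes 2 values over 2 diagrams, fixing the grouping


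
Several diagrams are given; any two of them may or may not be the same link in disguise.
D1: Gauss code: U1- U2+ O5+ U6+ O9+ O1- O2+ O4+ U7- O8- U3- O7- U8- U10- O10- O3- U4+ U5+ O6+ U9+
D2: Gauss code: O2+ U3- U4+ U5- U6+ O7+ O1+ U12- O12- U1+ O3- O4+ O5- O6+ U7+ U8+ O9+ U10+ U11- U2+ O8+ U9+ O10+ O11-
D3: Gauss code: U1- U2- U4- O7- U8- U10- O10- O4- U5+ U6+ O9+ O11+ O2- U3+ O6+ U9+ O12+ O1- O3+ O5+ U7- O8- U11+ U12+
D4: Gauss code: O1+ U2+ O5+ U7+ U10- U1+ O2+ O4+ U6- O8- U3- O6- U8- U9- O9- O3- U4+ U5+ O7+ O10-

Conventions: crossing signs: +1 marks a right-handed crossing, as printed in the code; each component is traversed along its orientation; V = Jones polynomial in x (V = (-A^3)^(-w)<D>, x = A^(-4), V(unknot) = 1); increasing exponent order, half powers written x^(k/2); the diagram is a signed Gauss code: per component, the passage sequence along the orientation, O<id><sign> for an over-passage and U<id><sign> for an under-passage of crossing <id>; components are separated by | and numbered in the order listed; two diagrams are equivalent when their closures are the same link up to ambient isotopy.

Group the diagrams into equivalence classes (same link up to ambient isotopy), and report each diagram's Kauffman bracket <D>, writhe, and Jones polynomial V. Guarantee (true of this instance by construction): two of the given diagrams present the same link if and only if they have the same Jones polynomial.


classes: {D1, D3, D4} | {D2}
V(D1) = -x^-3 + x^-2 - x^-1 + 3 - x + x^2 - x^3  [10 crossings, <D> = -A^-12 + A^-8 - A^-4 + 3 - A^4 + A^8 - A^12, w = 0]
D2 (bracket -A^-4 + 1 + A^8; 12 crossings at w = +4): V = x + x^3 - x^4
D3 (bracket -A^-12 + A^-8 - A^-4 + 3 - A^4 + A^8 - A^12; 12 crossings at w = 0): V = -x^-3 + x^-2 - x^-1 + 3 - x + x^2 - x^3
D4 (bracket -A^-12 + A^-8 - A^-4 + 3 - A^4 + A^8 - A^12; 10 crossings at w = 0): V = -x^-3 + x^-2 - x^-1 + 3 - x + x^2 - x^3
insight: 2 values of V(x) split the 4 diagrams


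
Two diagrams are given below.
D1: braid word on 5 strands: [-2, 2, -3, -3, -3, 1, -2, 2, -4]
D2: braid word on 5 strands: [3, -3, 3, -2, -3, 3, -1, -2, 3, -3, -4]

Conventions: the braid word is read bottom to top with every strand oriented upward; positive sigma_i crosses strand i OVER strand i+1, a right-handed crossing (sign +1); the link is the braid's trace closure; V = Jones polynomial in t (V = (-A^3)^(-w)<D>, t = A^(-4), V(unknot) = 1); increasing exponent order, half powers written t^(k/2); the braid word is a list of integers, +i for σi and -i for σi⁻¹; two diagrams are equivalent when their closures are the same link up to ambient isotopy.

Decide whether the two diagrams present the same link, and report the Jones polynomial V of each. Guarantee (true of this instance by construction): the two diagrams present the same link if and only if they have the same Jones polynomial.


same link: no
V(D1) = t^(-9/2) - t^(-5/2) - t^(-3/2) - t^(-1/2)  [9 crossings, <D> = A^-7 + A^-3 + A - A^9, w = -3]
D2 (bracket A^-7 + A; 11 crossings at w = -3): V = -t^(-5/2) - t^(-1/2)
note: V(t) takes 2 values over 2 diagrams, fixing the grouping


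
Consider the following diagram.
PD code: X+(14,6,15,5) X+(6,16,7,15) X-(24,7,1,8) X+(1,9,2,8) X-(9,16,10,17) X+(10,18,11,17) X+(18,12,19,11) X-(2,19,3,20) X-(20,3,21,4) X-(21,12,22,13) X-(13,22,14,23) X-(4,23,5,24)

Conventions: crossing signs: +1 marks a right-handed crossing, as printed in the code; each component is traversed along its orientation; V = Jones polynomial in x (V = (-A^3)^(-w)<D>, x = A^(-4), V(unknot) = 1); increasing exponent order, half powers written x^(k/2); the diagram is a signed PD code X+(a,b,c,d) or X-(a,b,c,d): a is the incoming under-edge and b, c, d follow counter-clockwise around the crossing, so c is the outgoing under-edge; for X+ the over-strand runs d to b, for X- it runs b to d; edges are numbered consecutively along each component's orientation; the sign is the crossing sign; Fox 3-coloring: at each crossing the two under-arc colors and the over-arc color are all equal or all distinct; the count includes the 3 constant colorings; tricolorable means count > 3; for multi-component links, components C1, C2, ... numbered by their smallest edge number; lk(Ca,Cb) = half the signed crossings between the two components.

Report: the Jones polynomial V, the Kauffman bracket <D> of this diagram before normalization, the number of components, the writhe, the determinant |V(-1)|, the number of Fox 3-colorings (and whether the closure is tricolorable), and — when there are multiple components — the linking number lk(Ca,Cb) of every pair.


V = -x^-5 + x^-4 - x^-3 + 2x^-2 - x^-1 + 2 - x
<D> = -A^-10 + 2A^-6 - A^-2 + 2A^2 - A^6 + A^10 - A^14 (w = -2)
1 component over 12 crossings, w = -2
9 Fox colorings among 3^12, |V(-1)| = 9: tricolorable
why: w = -2 shifts under R1 moves; the (-A^3)^(2) factor cancels that in V


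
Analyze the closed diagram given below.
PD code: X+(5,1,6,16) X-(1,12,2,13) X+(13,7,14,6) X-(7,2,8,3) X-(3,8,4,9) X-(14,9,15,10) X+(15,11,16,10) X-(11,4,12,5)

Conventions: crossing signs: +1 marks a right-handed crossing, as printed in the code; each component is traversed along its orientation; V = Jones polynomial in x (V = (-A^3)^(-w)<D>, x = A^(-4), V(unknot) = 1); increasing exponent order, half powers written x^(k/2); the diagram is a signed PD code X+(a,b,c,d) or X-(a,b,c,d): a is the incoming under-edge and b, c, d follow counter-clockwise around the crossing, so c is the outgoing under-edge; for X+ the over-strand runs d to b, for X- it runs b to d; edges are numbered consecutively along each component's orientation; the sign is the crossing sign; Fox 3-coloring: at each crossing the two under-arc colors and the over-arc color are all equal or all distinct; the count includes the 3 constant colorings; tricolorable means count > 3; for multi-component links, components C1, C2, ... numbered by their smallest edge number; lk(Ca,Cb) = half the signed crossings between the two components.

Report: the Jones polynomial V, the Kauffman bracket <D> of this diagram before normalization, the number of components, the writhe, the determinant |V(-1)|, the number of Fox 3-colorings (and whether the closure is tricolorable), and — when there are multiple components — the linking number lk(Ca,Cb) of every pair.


V(x) = x^-5 - 2x^-4 + 2x^-3 - 2x^-2 + 2x^-1 - 1 + x
bracket: A^-10 - A^-6 + 2A^-2 - 2A^2 + 2A^6 - 2A^10 + A^14, w = -2
1 component, writhe -2, over 8 crossings
det 11, colorings 3 of 3^8 — not tricolorable
observation: V spans 6 powers of x: at least 6 crossings in any diagram


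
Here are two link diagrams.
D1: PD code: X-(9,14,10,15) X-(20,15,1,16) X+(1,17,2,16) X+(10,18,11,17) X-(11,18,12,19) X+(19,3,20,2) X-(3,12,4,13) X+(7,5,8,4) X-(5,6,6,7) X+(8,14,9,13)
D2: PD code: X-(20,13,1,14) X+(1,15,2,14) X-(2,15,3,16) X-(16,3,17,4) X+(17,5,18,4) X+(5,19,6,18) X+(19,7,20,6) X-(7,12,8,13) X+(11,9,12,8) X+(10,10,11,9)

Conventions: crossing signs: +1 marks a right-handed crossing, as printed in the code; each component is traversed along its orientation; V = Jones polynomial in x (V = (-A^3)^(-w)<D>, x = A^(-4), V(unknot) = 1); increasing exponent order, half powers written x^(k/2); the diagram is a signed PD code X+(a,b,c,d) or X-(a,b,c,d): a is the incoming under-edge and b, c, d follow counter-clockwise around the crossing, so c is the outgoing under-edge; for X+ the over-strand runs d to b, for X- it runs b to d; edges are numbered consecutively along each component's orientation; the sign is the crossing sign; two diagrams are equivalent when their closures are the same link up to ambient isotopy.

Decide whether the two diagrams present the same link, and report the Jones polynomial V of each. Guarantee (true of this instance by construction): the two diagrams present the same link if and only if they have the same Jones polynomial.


equivalent: yes
D1 (bracket 1; 10 crossings at w = 0): V = 1
V(D2) = 1  [10 crossings, <D> = A^6, w = +2]
observation: one V(x) for all 2 diagrams — one class (guaranteed)


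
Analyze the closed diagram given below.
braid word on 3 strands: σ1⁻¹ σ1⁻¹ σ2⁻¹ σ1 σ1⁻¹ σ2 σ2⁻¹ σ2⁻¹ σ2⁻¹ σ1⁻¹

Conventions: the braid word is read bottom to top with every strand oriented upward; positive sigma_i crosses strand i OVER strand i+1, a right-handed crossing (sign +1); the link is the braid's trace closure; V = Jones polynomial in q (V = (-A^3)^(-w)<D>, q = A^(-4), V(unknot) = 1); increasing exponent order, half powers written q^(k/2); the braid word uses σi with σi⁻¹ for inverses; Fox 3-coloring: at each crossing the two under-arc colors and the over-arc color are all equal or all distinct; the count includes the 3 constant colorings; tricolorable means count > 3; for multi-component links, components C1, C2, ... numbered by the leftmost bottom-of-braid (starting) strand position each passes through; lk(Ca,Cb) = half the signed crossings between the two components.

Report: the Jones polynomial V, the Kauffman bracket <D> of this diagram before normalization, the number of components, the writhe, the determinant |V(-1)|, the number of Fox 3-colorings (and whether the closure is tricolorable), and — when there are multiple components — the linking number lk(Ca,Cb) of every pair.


V = q^-8 - 2q^-7 + q^-6 - 2q^-5 + 2q^-4 + q^-2
<D> = A^-10 + 2A^-2 - 2A^2 + A^6 - 2A^10 + A^14 (w = -6)
1 component over 10 crossings, w = -6
27 Fox colorings among 3^10, |V(-1)| = 9: tricolorable
why: V spans 6 powers of q: at least 6 crossings in any diagram


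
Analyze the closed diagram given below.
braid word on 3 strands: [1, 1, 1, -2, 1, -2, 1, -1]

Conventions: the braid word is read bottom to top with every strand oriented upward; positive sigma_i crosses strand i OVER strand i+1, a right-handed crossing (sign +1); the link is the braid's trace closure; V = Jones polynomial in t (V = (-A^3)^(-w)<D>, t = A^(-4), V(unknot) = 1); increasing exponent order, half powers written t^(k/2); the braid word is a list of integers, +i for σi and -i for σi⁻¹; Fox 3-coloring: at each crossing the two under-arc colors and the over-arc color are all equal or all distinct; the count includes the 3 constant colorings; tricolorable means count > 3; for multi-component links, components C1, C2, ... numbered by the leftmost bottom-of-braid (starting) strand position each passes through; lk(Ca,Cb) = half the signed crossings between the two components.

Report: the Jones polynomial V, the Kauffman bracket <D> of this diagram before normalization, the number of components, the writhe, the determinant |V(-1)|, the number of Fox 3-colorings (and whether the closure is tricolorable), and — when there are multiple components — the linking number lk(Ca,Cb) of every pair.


V = t^-1 - 1 + 2t - 2t^2 + 2t^3 - 2t^4 + t^5
<D> = A^-14 - 2A^-10 + 2A^-6 - 2A^-2 + 2A^2 - A^6 + A^10 (w = +2)
1 component over 8 crossings, w = +2
3 Fox colorings among 3^8, |V(-1)| = 11: not tricolorable
why: free reduction leaves σ1 σ1 σ1 σ2⁻¹ σ1 σ2⁻¹ of the original 8 letters


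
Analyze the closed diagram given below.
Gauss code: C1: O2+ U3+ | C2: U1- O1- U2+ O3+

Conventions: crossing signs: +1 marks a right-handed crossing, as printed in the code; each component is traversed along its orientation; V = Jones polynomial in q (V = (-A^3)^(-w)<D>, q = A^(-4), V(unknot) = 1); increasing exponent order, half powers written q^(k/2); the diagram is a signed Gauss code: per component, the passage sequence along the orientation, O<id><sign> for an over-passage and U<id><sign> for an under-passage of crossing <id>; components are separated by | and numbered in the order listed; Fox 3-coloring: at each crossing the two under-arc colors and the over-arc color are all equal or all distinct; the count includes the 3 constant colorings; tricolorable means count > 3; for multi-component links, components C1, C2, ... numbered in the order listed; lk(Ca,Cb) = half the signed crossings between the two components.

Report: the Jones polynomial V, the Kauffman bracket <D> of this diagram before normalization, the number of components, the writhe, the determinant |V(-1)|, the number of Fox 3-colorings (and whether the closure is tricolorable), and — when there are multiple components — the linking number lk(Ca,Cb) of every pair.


Jones polynomial: V(q) = -q^(1/2) - q^(5/2)
<D> = A^-7 + A; writhe +1
components 2, writhe +1 (3 crossings)
linking number lk(C1,C2) = +1
3-colorings: 3 of 3^3, det 2 — not tricolorable
note: the 1 component pair carries total linking +1


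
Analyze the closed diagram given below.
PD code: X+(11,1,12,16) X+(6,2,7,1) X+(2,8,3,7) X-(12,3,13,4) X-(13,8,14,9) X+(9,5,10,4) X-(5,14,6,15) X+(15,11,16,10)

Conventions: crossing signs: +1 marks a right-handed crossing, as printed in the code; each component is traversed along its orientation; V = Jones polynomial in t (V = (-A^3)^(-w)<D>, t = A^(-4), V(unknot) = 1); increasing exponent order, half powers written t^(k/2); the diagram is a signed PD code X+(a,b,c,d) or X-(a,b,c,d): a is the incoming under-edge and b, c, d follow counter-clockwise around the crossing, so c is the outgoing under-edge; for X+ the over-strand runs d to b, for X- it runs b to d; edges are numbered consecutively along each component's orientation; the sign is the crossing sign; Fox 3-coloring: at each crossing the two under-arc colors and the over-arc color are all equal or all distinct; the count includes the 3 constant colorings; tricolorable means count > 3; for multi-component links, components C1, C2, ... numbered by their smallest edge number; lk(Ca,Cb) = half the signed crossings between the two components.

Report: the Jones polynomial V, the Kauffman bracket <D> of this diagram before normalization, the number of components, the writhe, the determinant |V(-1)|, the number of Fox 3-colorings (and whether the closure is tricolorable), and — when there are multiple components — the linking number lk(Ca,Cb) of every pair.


V = t^-1 - 1 + 2t - 2t^2 + 2t^3 - 2t^4 + t^5
<D> = A^-14 - 2A^-10 + 2A^-6 - 2A^-2 + 2A^2 - A^6 + A^10 (w = +2)
1 component over 8 crossings, w = +2
3 Fox colorings among 3^8, |V(-1)| = 11: not tricolorable
why: det 11 = |V(-1)|; not divisible by 3, so not tricolorable


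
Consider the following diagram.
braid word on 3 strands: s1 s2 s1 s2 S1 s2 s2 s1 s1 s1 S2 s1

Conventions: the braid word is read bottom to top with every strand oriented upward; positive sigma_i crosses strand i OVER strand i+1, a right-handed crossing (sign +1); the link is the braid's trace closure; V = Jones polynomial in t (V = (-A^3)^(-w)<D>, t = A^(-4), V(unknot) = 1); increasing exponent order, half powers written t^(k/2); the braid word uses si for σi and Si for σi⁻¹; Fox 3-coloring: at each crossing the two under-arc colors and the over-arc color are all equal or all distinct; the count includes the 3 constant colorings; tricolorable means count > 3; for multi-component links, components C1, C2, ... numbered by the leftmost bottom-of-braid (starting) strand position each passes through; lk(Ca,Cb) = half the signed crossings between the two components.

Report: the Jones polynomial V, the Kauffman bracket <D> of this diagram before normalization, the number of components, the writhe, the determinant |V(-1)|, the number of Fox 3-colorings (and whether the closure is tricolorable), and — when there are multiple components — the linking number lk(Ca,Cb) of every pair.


Jones polynomial: V(t) = t^3 - t^4 + 4t^5 - 5t^6 + 6t^7 - 7t^8 + 6t^9 - 5t^10 + 3t^11 - t^12
<D> = -A^-24 + 3A^-20 - 5A^-16 + 6A^-12 - 7A^-8 + 6A^-4 - 5 + 4A^4 - A^8 + A^12; writhe +8
components 1, writhe +8 (12 crossings)
3-colorings: 9 of 3^12, det 39 — tricolorable
note: |V(-1)| = 39: so tricolorable, since 3 divides 39


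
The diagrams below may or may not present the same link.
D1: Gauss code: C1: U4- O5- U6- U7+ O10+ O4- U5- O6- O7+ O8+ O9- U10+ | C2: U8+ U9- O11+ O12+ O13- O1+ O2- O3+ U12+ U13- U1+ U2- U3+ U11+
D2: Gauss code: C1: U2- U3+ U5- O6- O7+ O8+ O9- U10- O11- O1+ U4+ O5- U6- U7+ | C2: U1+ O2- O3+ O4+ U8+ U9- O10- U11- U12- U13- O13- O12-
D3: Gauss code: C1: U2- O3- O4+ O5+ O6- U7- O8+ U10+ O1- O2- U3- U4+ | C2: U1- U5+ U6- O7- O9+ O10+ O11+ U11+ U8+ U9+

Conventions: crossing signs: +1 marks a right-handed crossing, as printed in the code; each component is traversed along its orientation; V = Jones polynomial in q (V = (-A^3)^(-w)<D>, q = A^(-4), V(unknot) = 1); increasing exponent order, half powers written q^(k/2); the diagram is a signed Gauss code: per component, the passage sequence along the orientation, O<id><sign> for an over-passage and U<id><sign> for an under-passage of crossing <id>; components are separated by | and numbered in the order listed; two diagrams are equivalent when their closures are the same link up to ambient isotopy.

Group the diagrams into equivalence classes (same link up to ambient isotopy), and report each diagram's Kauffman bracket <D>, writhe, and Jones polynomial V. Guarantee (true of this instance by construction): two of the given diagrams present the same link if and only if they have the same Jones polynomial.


classes: {D1, D2, D3}
V(D1) = -q^(-1/2) - q^(1/2)  [13 crossings, <D> = A + A^5, w = +1]
V(D2) = -q^(-1/2) - q^(1/2)  [13 crossings, <D> = A^-11 + A^-7, w = -3]
D3 (bracket A + A^5; 11 crossings at w = +1): V = -q^(-1/2) - q^(1/2)
note: all 3 diagrams share one V(q), hence one class


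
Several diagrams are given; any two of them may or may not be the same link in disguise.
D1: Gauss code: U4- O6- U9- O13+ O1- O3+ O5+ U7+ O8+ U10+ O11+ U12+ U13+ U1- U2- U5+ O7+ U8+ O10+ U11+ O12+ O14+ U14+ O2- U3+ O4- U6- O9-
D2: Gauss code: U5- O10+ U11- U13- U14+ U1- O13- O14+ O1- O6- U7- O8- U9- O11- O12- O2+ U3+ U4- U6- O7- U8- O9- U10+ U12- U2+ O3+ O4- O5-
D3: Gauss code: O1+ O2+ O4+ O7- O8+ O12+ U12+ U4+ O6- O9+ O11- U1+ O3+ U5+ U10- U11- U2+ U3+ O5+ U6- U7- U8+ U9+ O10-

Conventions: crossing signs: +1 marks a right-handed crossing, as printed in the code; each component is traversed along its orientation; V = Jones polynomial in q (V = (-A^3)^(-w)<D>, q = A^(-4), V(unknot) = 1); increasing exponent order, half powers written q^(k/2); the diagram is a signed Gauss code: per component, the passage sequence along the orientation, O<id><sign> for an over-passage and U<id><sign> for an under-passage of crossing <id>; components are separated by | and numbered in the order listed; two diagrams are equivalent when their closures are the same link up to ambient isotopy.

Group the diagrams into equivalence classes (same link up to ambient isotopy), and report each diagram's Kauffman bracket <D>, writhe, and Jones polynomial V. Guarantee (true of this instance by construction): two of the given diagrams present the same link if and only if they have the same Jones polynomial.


grouping into links: {D1} | {D2} | {D3}
V(D1) = -q^-2 + q^-1 - 1 + 3q - 2q^2 + 3q^3 - 2q^4 + q^5 - q^6  (w +4, c 14, <D> = -A^-12 + A^-8 - 2A^-4 + 3 - 2A^4 + 3A^8 - A^12 + A^16 - A^20)
V(D2) = -q^-7 + q^-6 - q^-5 + q^-4 + q^-2  [14 crossings, <D> = A^-10 + A^-2 - A^2 + A^6 - A^10, w = -6]
V(D3) = 1  (w +4, c 12, <D> = A^12)
key observation: V(q) takes 3 values over 3 diagrams, fixing the grouping


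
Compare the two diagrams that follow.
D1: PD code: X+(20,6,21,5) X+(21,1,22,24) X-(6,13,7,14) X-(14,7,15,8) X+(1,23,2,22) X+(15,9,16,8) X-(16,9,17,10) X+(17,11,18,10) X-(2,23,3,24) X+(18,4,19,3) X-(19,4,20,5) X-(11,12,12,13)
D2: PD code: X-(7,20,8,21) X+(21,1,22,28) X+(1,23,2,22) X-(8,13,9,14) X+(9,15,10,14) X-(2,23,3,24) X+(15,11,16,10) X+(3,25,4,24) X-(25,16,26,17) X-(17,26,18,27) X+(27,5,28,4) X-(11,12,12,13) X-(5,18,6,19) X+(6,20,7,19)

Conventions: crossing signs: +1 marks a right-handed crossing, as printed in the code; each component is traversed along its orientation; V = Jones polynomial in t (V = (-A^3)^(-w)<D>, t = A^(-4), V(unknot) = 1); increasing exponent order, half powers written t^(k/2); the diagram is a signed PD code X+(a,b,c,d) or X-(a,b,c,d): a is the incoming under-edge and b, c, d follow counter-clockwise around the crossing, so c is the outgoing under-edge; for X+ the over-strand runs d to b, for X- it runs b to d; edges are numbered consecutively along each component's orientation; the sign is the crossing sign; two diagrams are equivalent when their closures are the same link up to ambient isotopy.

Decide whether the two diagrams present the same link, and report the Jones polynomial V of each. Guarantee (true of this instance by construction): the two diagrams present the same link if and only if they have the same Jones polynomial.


equivalent: no
V(D1) = 1  (w 0, c 12, <D> = 1)
V(D2) = -t^-3 + 2t^-2 - 2t^-1 + 3 - 2t + 2t^2 - t^3  (w 0, c 14, <D> = -A^-12 + 2A^-8 - 2A^-4 + 3 - 2A^4 + 2A^8 - A^12)
why: V(t) takes 2 values over 2 diagrams, fixing the grouping


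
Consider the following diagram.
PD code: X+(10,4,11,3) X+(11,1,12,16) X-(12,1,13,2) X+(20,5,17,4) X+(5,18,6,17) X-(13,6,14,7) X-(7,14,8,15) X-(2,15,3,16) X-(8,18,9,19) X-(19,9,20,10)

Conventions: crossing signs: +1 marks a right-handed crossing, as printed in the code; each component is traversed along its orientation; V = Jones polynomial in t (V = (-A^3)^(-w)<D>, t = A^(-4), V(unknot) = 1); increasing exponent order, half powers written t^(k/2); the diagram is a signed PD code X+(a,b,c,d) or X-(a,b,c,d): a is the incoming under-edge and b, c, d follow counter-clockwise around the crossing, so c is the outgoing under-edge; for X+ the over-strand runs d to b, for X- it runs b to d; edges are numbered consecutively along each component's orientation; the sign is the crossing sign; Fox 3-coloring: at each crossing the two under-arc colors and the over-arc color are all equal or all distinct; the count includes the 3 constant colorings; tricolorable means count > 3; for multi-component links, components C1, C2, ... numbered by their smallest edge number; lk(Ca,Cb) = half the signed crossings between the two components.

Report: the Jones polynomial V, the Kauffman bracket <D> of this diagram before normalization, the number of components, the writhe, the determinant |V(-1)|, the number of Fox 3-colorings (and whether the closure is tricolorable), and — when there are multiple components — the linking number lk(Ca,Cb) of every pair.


V(t) = t^(-7/2) - 2t^(-5/2) + t^(-3/2) - 2t^(-1/2) + t^(1/2) - t^(3/2)
bracket: -A^-12 + A^-8 - 2A^-4 + 1 - 2A^4 + A^8, w = -2
2 components, writhe -2, over 10 crossings
lk(C1,C2) = 0
det 8, colorings 3 of 3^10 — not tricolorable
observation: w = -2 shifts under R1 moves; the (-A^3)^(2) factor cancels that in V


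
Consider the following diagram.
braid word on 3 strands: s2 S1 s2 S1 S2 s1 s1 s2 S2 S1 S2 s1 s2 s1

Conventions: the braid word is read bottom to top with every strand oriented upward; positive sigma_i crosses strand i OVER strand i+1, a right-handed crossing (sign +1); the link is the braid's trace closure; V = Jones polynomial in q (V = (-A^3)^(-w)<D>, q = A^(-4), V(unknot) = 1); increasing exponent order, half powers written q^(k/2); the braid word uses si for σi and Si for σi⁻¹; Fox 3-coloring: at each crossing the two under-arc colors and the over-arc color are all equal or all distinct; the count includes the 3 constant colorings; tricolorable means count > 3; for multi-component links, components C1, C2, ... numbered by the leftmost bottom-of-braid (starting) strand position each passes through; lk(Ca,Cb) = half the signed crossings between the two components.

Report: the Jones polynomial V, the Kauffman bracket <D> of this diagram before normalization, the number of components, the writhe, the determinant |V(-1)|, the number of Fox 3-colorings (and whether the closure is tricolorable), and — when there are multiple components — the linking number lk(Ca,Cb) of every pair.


Jones polynomial: V(q) = q^-1 - 1 + 2q - 2q^2 + 2q^3 - 2q^4 + q^5
<D> = A^-14 - 2A^-10 + 2A^-6 - 2A^-2 + 2A^2 - A^6 + A^10; writhe +2
components 1, writhe +2 (14 crossings)
3-colorings: 3 of 3^14, det 11 — not tricolorable
note: w = +2 shifts under R1 moves; the (-A^3)^(-2) factor cancels that in V


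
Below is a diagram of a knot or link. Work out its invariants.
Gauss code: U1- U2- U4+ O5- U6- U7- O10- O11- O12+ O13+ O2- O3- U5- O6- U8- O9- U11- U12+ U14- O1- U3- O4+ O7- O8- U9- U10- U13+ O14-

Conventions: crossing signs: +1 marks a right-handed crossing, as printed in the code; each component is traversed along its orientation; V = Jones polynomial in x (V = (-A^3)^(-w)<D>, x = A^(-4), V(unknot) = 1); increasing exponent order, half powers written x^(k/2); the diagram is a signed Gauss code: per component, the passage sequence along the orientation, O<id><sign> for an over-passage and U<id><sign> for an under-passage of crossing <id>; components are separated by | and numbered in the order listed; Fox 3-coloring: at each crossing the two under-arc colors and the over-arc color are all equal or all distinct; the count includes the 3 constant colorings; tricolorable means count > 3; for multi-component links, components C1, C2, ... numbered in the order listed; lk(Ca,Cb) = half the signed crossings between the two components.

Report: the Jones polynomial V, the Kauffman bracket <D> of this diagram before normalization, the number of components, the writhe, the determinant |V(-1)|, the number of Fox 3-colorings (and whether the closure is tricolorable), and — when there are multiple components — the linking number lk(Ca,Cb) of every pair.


V(x) = -x^-8 + x^-5 + x^-3
bracket: A^-12 + A^-4 - A^8, w = -8
1 component, writhe -8, over 14 crossings
det 3, colorings 9 of 3^14 — tricolorable
observation: |V(-1)| = 3: so tricolorable, since 3 divides 3
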